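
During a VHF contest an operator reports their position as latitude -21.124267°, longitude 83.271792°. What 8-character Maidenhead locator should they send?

NG18pv20

Shift to the Maidenhead origin (180°W, 90°S): lon 263.27179, lat 68.87573.
Field (20°×10°, letters A–R): 263.27179/20 → 13 → N, 68.87573/10 → 6 → G; chars NG.
Square (2°×1°, digits 0–9): 3.27179/2 → 1, 8.87573/1 → 8; chars 18.
Subsquare (5′×2.5′, letters a–x): 1.27179/0.0833333 → 15 → p, 0.87573/0.0416667 → 21 → v; chars pv.
Extended square (30″×15″, digits 0–9): 0.02179/0.00833333 → 2, 0.00073/0.00416667 → 0; chars 20.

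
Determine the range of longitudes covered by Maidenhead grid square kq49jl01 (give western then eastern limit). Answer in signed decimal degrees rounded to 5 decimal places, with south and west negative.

Field K=10, Q=16: +10·20° lon, +16·10° lat → SW at lon 20°, lat 70°.
Square 4, 9: +4·2° lon, +9·1° lat → SW at lon 28°, lat 79°.
Subsquare j=9, l=11: +9·0.0833333° lon, +11·0.0416667° lat → SW at lon 28.75°, lat 79.4583°.
Extended square 0, 1: +0·0.00833333° lon, +1·0.00416667° lat → SW at lon 28.75°, lat 79.4625°.
Cell spans 0.00833333° lon × 0.00416667° lat.
west 28.75000, east 28.75833.

28.75000, 28.75833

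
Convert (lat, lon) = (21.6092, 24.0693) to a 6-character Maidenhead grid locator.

Add 180° to longitude and 90° to latitude: 204.0693, 111.6092.
Field: 204.0693/20 → 10 → K, 111.6092/10 → 11 → L; chars KL.
Square: 4.0693/2 → 2, 1.6092/1 → 1; chars 21.
Subsquare: 0.0693/0.0833333 → 0 → a, 0.6092/0.0416667 → 14 → o; chars ao.

KL21ao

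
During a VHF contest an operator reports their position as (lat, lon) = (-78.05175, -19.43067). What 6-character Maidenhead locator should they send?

IB01gw

Offset from 180°W / 90°S: lon 160.5693°, lat 11.9483°.
Field: lon ⌊160.5693/20⌋ = 8 → I; lat ⌊11.9483/10⌋ = 1 → B.
Square: lon ⌊0.5693/2⌋ = 0; lat ⌊1.9483/1⌋ = 1.
Subsquare: lon ⌊0.5693/0.0833333⌋ = 6 → g; lat ⌊0.9483/0.0416667⌋ = 22 → w.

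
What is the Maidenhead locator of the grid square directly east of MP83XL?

Longitude subsquare x = 23; +1 → 24, wraps to 0 = a, carry into square.
Longitude square 8; +1 → 9.
The latitude characters are unchanged.

MP93al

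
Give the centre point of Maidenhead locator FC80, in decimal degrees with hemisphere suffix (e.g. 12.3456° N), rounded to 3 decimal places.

69.500° S, 63.000° W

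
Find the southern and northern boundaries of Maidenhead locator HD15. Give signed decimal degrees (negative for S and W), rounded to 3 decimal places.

-55.000, -54.000

Field H=7, D=3: +7·20° lon, +3·10° lat → SW at lon -40°, lat -60°.
Square 1, 5: +1·2° lon, +5·1° lat → SW at lon -38°, lat -55°.
Cell spans 2° lon × 1° lat.
south -55.000, north -54.000.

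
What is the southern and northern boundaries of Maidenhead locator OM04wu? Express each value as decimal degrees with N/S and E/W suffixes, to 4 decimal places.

Field O=14, M=12: +14·20° lon, +12·10° lat → SW at lon 100°, lat 30°.
Square 0, 4: +0·2° lon, +4·1° lat → SW at lon 100°, lat 34°.
Subsquare w=22, u=20: +22·0.0833333° lon, +20·0.0416667° lat → SW at lon 101.833°, lat 34.8333°.
Cell spans 0.0833333° lon × 0.0416667° lat.
south 34.8333° N, north 34.8750° N.

34.8333° N, 34.8750° N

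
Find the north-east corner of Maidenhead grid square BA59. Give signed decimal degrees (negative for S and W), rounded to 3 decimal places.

-80.000, -148.000

Field B=1, A=0: +1·20° lon, +0·10° lat → SW at lon -160°, lat -90°.
Square 5, 9: +5·2° lon, +9·1° lat → SW at lon -150°, lat -81°.
Cell spans 2° lon × 1° lat. NE corner is SW corner plus one full cell.
latitude -80.000, longitude -148.000.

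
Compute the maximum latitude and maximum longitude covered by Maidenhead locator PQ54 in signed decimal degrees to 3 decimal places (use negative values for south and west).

75.000, 132.000

Field P=15, Q=16: +15·20° lon, +16·10° lat → SW at lon 120°, lat 70°.
Square 5, 4: +5·2° lon, +4·1° lat → SW at lon 130°, lat 74°.
Cell spans 2° lon × 1° lat. NE corner is SW corner plus one full cell.
latitude 75.000, longitude 132.000.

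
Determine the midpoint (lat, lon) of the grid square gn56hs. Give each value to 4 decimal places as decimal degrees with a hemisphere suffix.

46.7708° N, 49.3750° W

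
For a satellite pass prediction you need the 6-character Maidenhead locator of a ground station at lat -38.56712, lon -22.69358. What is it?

HF81pk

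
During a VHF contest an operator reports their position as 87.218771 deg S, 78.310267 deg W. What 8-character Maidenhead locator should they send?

Shift to the Maidenhead origin (180°W, 90°S): lon 101.68973, lat 2.78123.
Field (20°×10°, letters A–R): 101.68973/20 → 5 → F, 2.78123/10 → 0 → A; chars FA.
Square (2°×1°, digits 0–9): 1.68973/2 → 0, 2.78123/1 → 2; chars 02.
Subsquare (5′×2.5′, letters a–x): 1.68973/0.0833333 → 20 → u, 0.78123/0.0416667 → 18 → s; chars us.
Extended square (30″×15″, digits 0–9): 0.02307/0.00833333 → 2, 0.03123/0.00416667 → 7; chars 27.

FA02us27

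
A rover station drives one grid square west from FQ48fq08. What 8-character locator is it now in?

Longitude extended square 0; −1 → -1, wraps to 9, carry into subsquare.
Longitude subsquare f = 5; −1 → 4 = e.
The latitude characters are unchanged.

FQ48eq98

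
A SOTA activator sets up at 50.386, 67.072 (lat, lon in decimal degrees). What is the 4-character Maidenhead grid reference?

MO30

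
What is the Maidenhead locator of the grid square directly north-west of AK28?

AK19

Longitude square 2; −1 → 1.
Latitude square 8; +1 → 9.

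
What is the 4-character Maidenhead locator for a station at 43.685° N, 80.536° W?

EN93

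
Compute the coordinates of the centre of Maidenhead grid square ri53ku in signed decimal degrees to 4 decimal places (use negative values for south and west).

Field R=17, I=8: +17·20° lon, +8·10° lat → SW at lon 160°, lat -10°.
Square 5, 3: +5·2° lon, +3·1° lat → SW at lon 170°, lat -7°.
Subsquare k=10, u=20: +10·0.0833333° lon, +20·0.0416667° lat → SW at lon 170.833°, lat -6.16667°.
Cell spans 0.0833333° lon × 0.0416667° lat. Centre is SW corner plus half of each.
latitude -6.1458, longitude 170.8750.

-6.1458, 170.8750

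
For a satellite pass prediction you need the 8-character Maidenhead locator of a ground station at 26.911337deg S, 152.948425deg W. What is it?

BG33mc61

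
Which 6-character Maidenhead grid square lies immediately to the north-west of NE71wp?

Longitude subsquare w = 22; −1 → 21 = v.
Latitude subsquare p = 15; +1 → 16 = q.

NE71vq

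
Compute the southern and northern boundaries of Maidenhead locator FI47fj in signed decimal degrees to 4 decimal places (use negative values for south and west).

-2.6250, -2.5833

Field F=5, I=8: +5·20° lon, +8·10° lat → SW at lon -80°, lat -10°.
Square 4, 7: +4·2° lon, +7·1° lat → SW at lon -72°, lat -3°.
Subsquare f=5, j=9: +5·0.0833333° lon, +9·0.0416667° lat → SW at lon -71.5833°, lat -2.625°.
Cell spans 0.0833333° lon × 0.0416667° lat.
south -2.6250, north -2.5833.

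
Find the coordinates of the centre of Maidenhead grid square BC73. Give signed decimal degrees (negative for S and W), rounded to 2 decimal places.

Field B=1, C=2: +1·20° lon, +2·10° lat → SW at lon -160°, lat -70°.
Square 7, 3: +7·2° lon, +3·1° lat → SW at lon -146°, lat -67°.
Cell spans 2° lon × 1° lat. Centre is SW corner plus half of each.
latitude -66.50, longitude -145.00.

-66.50, -145.00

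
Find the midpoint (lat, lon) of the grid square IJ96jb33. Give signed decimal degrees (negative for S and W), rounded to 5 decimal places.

6.05625, -1.22083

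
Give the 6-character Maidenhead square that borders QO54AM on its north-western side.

Longitude subsquare a = 0; −1 → -1, wraps to 23 = x, carry into square.
Longitude square 5; −1 → 4.
Latitude subsquare m = 12; +1 → 13 = n.

QO44xn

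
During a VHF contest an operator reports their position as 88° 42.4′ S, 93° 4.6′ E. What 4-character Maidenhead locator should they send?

Shift to the Maidenhead origin (180°W, 90°S): lon 273.08, lat 1.29.
Field: 273.08/20 → 13 → N, 1.29/10 → 0 → A; chars NA.
Square: 13.08/2 → 6, 1.29/1 → 1; chars 61.

NA61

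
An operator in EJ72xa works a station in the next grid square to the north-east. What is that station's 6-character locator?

Longitude subsquare x = 23; +1 → 24, wraps to 0 = a, carry into square.
Longitude square 7; +1 → 8.
Latitude subsquare a = 0; +1 → 1 = b.

EJ82ab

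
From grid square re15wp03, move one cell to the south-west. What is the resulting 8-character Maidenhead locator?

RE15vp92

Longitude extended square 0; −1 → -1, wraps to 9, carry into subsquare.
Longitude subsquare w = 22; −1 → 21 = v.
Latitude extended square 3; −1 → 2.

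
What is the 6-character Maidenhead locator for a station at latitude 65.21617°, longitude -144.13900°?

BP75wf

Shift to the Maidenhead origin (180°W, 90°S): lon 35.8610, lat 155.2162.
Field: 35.8610/20 → 1 → B, 155.2162/10 → 15 → P; chars BP.
Square: 15.8610/2 → 7, 5.2162/1 → 5; chars 75.
Subsquare: 1.8610/0.0833333 → 22 → w, 0.2162/0.0416667 → 5 → f; chars wf.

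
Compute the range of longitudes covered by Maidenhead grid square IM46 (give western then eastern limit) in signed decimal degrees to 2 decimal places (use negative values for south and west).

-12.00, -10.00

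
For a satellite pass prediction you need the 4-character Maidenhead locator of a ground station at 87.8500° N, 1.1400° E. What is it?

Add 180° to longitude and 90° to latitude: 181.14, 177.85.
Field: lon ⌊181.14/20⌋ = 9 → J; lat ⌊177.85/10⌋ = 17 → R.
Square: lon ⌊1.14/2⌋ = 0; lat ⌊7.85/1⌋ = 7.

JR07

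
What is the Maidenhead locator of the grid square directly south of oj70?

Latitude square 0; −1 → -1, wraps to 9, carry into field.
Latitude field J = 9; −1 → 8 = I.
The longitude characters are unchanged.

OI79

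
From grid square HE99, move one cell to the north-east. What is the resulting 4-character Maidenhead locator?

IF00

Longitude square 9; +1 → 10, wraps to 0, carry into field.
Longitude field H = 7; +1 → 8 = I.
Latitude square 9; +1 → 10, wraps to 0, carry into field.
Latitude field E = 4; +1 → 5 = F.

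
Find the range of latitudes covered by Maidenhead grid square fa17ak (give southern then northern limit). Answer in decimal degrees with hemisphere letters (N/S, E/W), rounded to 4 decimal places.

82.5833° S, 82.5417° S

Field F=5, A=0: +5·20° lon, +0·10° lat → SW at lon -80°, lat -90°.
Square 1, 7: +1·2° lon, +7·1° lat → SW at lon -78°, lat -83°.
Subsquare a=0, k=10: +0·0.0833333° lon, +10·0.0416667° lat → SW at lon -78°, lat -82.5833°.
Cell spans 0.0833333° lon × 0.0416667° lat.
south 82.5833° S, north 82.5417° S.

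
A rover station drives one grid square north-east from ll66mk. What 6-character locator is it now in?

Longitude subsquare m = 12; +1 → 13 = n.
Latitude subsquare k = 10; +1 → 11 = l.

LL66nl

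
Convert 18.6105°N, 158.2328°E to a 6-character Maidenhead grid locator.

Shift to the Maidenhead origin (180°W, 90°S): lon 338.2328, lat 108.6105.
Field: 338.2328/20 → 16 → Q, 108.6105/10 → 10 → K; chars QK.
Square: 18.2328/2 → 9, 8.6105/1 → 8; chars 98.
Subsquare: 0.2328/0.0833333 → 2 → c, 0.6105/0.0416667 → 14 → o; chars co.

QK98co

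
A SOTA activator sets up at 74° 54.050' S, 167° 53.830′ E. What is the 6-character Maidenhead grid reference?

Add 180° to longitude and 90° to latitude: 347.8972, 15.0992.
Field (20°×10°, letters A–R): lon ⌊347.8972/20⌋ = 17 → R; lat ⌊15.0992/10⌋ = 1 → B.
Square (2°×1°, digits 0–9): lon ⌊7.8972/2⌋ = 3; lat ⌊5.0992/1⌋ = 5.
Subsquare (5′×2.5′, letters a–x): lon ⌊1.8972/0.0833333⌋ = 22 → w; lat ⌊0.0992/0.0416667⌋ = 2 → c.

RB35wc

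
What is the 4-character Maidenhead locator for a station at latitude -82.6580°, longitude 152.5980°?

QA67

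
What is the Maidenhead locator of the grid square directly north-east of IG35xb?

Longitude subsquare x = 23; +1 → 24, wraps to 0 = a, carry into square.
Longitude square 3; +1 → 4.
Latitude subsquare b = 1; +1 → 2 = c.

IG45ac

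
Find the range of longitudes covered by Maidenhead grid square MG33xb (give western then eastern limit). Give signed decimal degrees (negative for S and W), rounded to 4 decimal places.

Field M=12, G=6: +12·20° lon, +6·10° lat → SW at lon 60°, lat -30°.
Square 3, 3: +3·2° lon, +3·1° lat → SW at lon 66°, lat -27°.
Subsquare x=23, b=1: +23·0.0833333° lon, +1·0.0416667° lat → SW at lon 67.9167°, lat -26.9583°.
Cell spans 0.0833333° lon × 0.0416667° lat.
west 67.9167, east 68.0000.

67.9167, 68.0000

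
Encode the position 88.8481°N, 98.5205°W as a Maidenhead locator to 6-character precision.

ER08ru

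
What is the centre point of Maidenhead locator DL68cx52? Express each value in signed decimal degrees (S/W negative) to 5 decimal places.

Field D=3, L=11: +3·20° lon, +11·10° lat → SW at lon -120°, lat 20°.
Square 6, 8: +6·2° lon, +8·1° lat → SW at lon -108°, lat 28°.
Subsquare c=2, x=23: +2·0.0833333° lon, +23·0.0416667° lat → SW at lon -107.833°, lat 28.9583°.
Extended square 5, 2: +5·0.00833333° lon, +2·0.00416667° lat → SW at lon -107.792°, lat 28.9667°.
Cell spans 0.00833333° lon × 0.00416667° lat. Centre is SW corner plus half of each.
latitude 28.96875, longitude -107.78750.

28.96875, -107.78750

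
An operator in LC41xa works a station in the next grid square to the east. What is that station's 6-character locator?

LC51aa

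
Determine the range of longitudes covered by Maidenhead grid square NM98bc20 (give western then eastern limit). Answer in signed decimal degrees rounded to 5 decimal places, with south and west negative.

98.10000, 98.10833

Field N=13, M=12: +13·20° lon, +12·10° lat → SW at lon 80°, lat 30°.
Square 9, 8: +9·2° lon, +8·1° lat → SW at lon 98°, lat 38°.
Subsquare b=1, c=2: +1·0.0833333° lon, +2·0.0416667° lat → SW at lon 98.0833°, lat 38.0833°.
Extended square 2, 0: +2·0.00833333° lon, +0·0.00416667° lat → SW at lon 98.1°, lat 38.0833°.
Cell spans 0.00833333° lon × 0.00416667° lat.
west 98.10000, east 98.10833.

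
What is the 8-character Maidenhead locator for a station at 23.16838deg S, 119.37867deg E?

OG96qt59

Shift to the Maidenhead origin (180°W, 90°S): lon 299.37867, lat 66.83162.
Field: 299.37867/20 → 14 → O, 66.83162/10 → 6 → G; chars OG.
Square: 19.37867/2 → 9, 6.83162/1 → 6; chars 96.
Subsquare: 1.37867/0.0833333 → 16 → q, 0.83162/0.0416667 → 19 → t; chars qt.
Extended square: 0.04534/0.00833333 → 5, 0.03995/0.00416667 → 9; chars 59.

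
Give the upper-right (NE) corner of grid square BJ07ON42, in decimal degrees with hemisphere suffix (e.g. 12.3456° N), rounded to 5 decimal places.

7.55417° N, 158.79167° W

Field B=1, J=9: +1·20° lon, +9·10° lat → SW at lon -160°, lat 0°.
Square 0, 7: +0·2° lon, +7·1° lat → SW at lon -160°, lat 7°.
Subsquare o=14, n=13: +14·0.0833333° lon, +13·0.0416667° lat → SW at lon -158.833°, lat 7.54167°.
Extended square 4, 2: +4·0.00833333° lon, +2·0.00416667° lat → SW at lon -158.8°, lat 7.55°.
Cell spans 0.00833333° lon × 0.00416667° lat. NE corner is SW corner plus one full cell.
latitude 7.55417° N, longitude 158.79167° W.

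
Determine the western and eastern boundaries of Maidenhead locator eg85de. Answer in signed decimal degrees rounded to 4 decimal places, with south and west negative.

Field E=4, G=6: +4·20° lon, +6·10° lat → SW at lon -100°, lat -30°.
Square 8, 5: +8·2° lon, +5·1° lat → SW at lon -84°, lat -25°.
Subsquare d=3, e=4: +3·0.0833333° lon, +4·0.0416667° lat → SW at lon -83.75°, lat -24.8333°.
Cell spans 0.0833333° lon × 0.0416667° lat.
west -83.7500, east -83.6667.

-83.7500, -83.6667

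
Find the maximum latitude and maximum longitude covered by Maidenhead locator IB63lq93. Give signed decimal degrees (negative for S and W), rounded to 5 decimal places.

-76.31667, -7.00000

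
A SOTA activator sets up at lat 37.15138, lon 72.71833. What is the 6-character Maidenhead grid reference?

MM67id

Shift to the Maidenhead origin (180°W, 90°S): lon 252.7183, lat 127.1514.
Field: 252.7183/20 → 12 → M, 127.1514/10 → 12 → M; chars MM.
Square: 12.7183/2 → 6, 7.1514/1 → 7; chars 67.
Subsquare: 0.7183/0.0833333 → 8 → i, 0.1514/0.0416667 → 3 → d; chars id.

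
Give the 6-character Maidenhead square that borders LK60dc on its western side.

LK60cc

Longitude subsquare d = 3; −1 → 2 = c.
The latitude characters are unchanged.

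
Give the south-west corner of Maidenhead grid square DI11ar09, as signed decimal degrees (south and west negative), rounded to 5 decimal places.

-8.25417, -118.00000

Field D=3, I=8: +3·20° lon, +8·10° lat → SW at lon -120°, lat -10°.
Square 1, 1: +1·2° lon, +1·1° lat → SW at lon -118°, lat -9°.
Subsquare a=0, r=17: +0·0.0833333° lon, +17·0.0416667° lat → SW at lon -118°, lat -8.29167°.
Extended square 0, 9: +0·0.00833333° lon, +9·0.00416667° lat → SW at lon -118°, lat -8.25417°.
latitude -8.25417, longitude -118.00000.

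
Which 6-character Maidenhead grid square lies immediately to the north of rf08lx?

RF09la

Latitude subsquare x = 23; +1 → 24, wraps to 0 = a, carry into square.
Latitude square 8; +1 → 9.
The longitude characters are unchanged.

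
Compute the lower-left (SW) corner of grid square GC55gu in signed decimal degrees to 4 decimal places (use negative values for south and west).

Field G=6, C=2: +6·20° lon, +2·10° lat → SW at lon -60°, lat -70°.
Square 5, 5: +5·2° lon, +5·1° lat → SW at lon -50°, lat -65°.
Subsquare g=6, u=20: +6·0.0833333° lon, +20·0.0416667° lat → SW at lon -49.5°, lat -64.1667°.
latitude -64.1667, longitude -49.5000.

-64.1667, -49.5000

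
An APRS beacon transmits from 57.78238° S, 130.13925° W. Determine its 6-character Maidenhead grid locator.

Shift to the Maidenhead origin (180°W, 90°S): lon 49.8607, lat 32.2176.
Field (20°×10°, letters A–R): lon ⌊49.8607/20⌋ = 2 → C; lat ⌊32.2176/10⌋ = 3 → D.
Square (2°×1°, digits 0–9): lon ⌊9.8607/2⌋ = 4; lat ⌊2.2176/1⌋ = 2.
Subsquare (5′×2.5′, letters a–x): lon ⌊1.8607/0.0833333⌋ = 22 → w; lat ⌊0.2176/0.0416667⌋ = 5 → f.

CD42wf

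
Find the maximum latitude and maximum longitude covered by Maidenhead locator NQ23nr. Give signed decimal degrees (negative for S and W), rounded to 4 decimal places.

73.7500, 85.1667

Field N=13, Q=16: +13·20° lon, +16·10° lat → SW at lon 80°, lat 70°.
Square 2, 3: +2·2° lon, +3·1° lat → SW at lon 84°, lat 73°.
Subsquare n=13, r=17: +13·0.0833333° lon, +17·0.0416667° lat → SW at lon 85.0833°, lat 73.7083°.
Cell spans 0.0833333° lon × 0.0416667° lat. NE corner is SW corner plus one full cell.
latitude 73.7500, longitude 85.1667.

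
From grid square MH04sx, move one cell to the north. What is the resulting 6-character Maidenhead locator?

Latitude subsquare x = 23; +1 → 24, wraps to 0 = a, carry into square.
Latitude square 4; +1 → 5.
The longitude characters are unchanged.

MH05sa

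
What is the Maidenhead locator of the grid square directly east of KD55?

KD65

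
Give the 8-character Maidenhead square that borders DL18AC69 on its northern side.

DL18ad60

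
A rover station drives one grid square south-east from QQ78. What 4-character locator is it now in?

Longitude square 7; +1 → 8.
Latitude square 8; −1 → 7.

QQ87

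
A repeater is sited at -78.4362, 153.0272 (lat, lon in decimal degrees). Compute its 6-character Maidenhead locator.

Offset from 180°W / 90°S: lon 333.0272°, lat 11.5638°.
Field: lon ⌊333.0272/20⌋ = 16 → Q; lat ⌊11.5638/10⌋ = 1 → B.
Square: lon ⌊13.0272/2⌋ = 6; lat ⌊1.5638/1⌋ = 1.
Subsquare: lon ⌊1.0272/0.0833333⌋ = 12 → m; lat ⌊0.5638/0.0416667⌋ = 13 → n.

QB61mn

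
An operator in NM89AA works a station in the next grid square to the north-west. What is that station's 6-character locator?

NM79xb

Longitude subsquare a = 0; −1 → -1, wraps to 23 = x, carry into square.
Longitude square 8; −1 → 7.
Latitude subsquare a = 0; +1 → 1 = b.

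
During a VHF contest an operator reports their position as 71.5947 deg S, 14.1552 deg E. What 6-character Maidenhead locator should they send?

Add 180° to longitude and 90° to latitude: 194.1552, 18.4053.
Field (20°×10°, letters A–R): 194.1552/20 → 9 → J, 18.4053/10 → 1 → B; chars JB.
Square (2°×1°, digits 0–9): 14.1552/2 → 7, 8.4053/1 → 8; chars 78.
Subsquare (5′×2.5′, letters a–x): 0.1552/0.0833333 → 1 → b, 0.4053/0.0416667 → 9 → j; chars bj.

JB78bj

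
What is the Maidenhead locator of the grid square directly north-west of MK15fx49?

MK16fa30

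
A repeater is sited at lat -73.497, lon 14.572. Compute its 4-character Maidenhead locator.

Add 180° to longitude and 90° to latitude: 194.57, 16.50.
Field (20°×10°, letters A–R): 194.57/20 → 9 → J, 16.50/10 → 1 → B; chars JB.
Square (2°×1°, digits 0–9): 14.57/2 → 7, 6.50/1 → 6; chars 76.

JB76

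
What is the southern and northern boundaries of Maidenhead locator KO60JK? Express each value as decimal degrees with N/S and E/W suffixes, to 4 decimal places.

Field K=10, O=14: +10·20° lon, +14·10° lat → SW at lon 20°, lat 50°.
Square 6, 0: +6·2° lon, +0·1° lat → SW at lon 32°, lat 50°.
Subsquare j=9, k=10: +9·0.0833333° lon, +10·0.0416667° lat → SW at lon 32.75°, lat 50.4167°.
Cell spans 0.0833333° lon × 0.0416667° lat.
south 50.4167° N, north 50.4583° N.

50.4167° N, 50.4583° N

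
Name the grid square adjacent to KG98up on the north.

Latitude subsquare p = 15; +1 → 16 = q.
The longitude characters are unchanged.

KG98uq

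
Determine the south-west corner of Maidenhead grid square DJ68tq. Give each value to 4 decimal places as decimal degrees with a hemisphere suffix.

8.6667° N, 106.4167° W

Field D=3, J=9: +3·20° lon, +9·10° lat → SW at lon -120°, lat 0°.
Square 6, 8: +6·2° lon, +8·1° lat → SW at lon -108°, lat 8°.
Subsquare t=19, q=16: +19·0.0833333° lon, +16·0.0416667° lat → SW at lon -106.417°, lat 8.66667°.
latitude 8.6667° N, longitude 106.4167° W.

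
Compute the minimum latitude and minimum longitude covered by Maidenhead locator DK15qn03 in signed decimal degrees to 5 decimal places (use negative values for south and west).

Field D=3, K=10: +3·20° lon, +10·10° lat → SW at lon -120°, lat 10°.
Square 1, 5: +1·2° lon, +5·1° lat → SW at lon -118°, lat 15°.
Subsquare q=16, n=13: +16·0.0833333° lon, +13·0.0416667° lat → SW at lon -116.667°, lat 15.5417°.
Extended square 0, 3: +0·0.00833333° lon, +3·0.00416667° lat → SW at lon -116.667°, lat 15.5542°.
latitude 15.55417, longitude -116.66667.

15.55417, -116.66667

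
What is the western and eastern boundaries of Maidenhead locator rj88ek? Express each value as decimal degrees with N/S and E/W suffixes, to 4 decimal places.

Field R=17, J=9: +17·20° lon, +9·10° lat → SW at lon 160°, lat 0°.
Square 8, 8: +8·2° lon, +8·1° lat → SW at lon 176°, lat 8°.
Subsquare e=4, k=10: +4·0.0833333° lon, +10·0.0416667° lat → SW at lon 176.333°, lat 8.41667°.
Cell spans 0.0833333° lon × 0.0416667° lat.
west 176.3333° E, east 176.4167° E.

176.3333° E, 176.4167° E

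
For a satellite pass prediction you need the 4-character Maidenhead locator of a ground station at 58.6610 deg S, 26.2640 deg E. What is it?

Add 180° to longitude and 90° to latitude: 206.26, 31.34.
Field: lon ⌊206.26/20⌋ = 10 → K; lat ⌊31.34/10⌋ = 3 → D.
Square: lon ⌊6.26/2⌋ = 3; lat ⌊1.34/1⌋ = 1.

KD31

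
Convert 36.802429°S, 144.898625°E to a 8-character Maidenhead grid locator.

QF23ke77

Add 180° to longitude and 90° to latitude: 324.89863, 53.19757.
Field: 324.89863/20 → 16 → Q, 53.19757/10 → 5 → F; chars QF.
Square: 4.89863/2 → 2, 3.19757/1 → 3; chars 23.
Subsquare: 0.89863/0.0833333 → 10 → k, 0.19757/0.0416667 → 4 → e; chars ke.
Extended square: 0.06529/0.00833333 → 7, 0.03090/0.00416667 → 7; chars 77.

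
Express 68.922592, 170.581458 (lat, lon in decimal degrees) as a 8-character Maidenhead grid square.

Add 180° to longitude and 90° to latitude: 350.58146, 158.92259.
Field: lon ⌊350.58146/20⌋ = 17 → R; lat ⌊158.92259/10⌋ = 15 → P.
Square: lon ⌊10.58146/2⌋ = 5; lat ⌊8.92259/1⌋ = 8.
Subsquare: lon ⌊0.58146/0.0833333⌋ = 6 → g; lat ⌊0.92259/0.0416667⌋ = 22 → w.
Extended square: lon ⌊0.08146/0.00833333⌋ = 9; lat ⌊0.00593/0.00416667⌋ = 1.

RP58gw91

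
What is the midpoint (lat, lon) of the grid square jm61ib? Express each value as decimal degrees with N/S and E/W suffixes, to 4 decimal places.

31.0625° N, 12.7083° E

Field J=9, M=12: +9·20° lon, +12·10° lat → SW at lon 0°, lat 30°.
Square 6, 1: +6·2° lon, +1·1° lat → SW at lon 12°, lat 31°.
Subsquare i=8, b=1: +8·0.0833333° lon, +1·0.0416667° lat → SW at lon 12.6667°, lat 31.0417°.
Cell spans 0.0833333° lon × 0.0416667° lat. Centre is SW corner plus half of each.
latitude 31.0625° N, longitude 12.7083° E.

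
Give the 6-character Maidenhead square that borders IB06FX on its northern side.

Latitude subsquare x = 23; +1 → 24, wraps to 0 = a, carry into square.
Latitude square 6; +1 → 7.
The longitude characters are unchanged.

IB07fa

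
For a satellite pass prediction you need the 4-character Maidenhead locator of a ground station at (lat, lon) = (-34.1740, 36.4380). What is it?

KF85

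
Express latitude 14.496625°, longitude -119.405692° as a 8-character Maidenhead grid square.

Add 180° to longitude and 90° to latitude: 60.59431, 104.49662.
Field: 60.59431/20 → 3 → D, 104.49662/10 → 10 → K; chars DK.
Square: 0.59431/2 → 0, 4.49662/1 → 4; chars 04.
Subsquare: 0.59431/0.0833333 → 7 → h, 0.49662/0.0416667 → 11 → l; chars hl.
Extended square: 0.01097/0.00833333 → 1, 0.03829/0.00416667 → 9; chars 19.

DK04hl19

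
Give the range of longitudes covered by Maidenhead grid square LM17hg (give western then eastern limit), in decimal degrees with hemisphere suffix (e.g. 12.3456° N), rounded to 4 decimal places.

42.5833° E, 42.6667° E

Field L=11, M=12: +11·20° lon, +12·10° lat → SW at lon 40°, lat 30°.
Square 1, 7: +1·2° lon, +7·1° lat → SW at lon 42°, lat 37°.
Subsquare h=7, g=6: +7·0.0833333° lon, +6·0.0416667° lat → SW at lon 42.5833°, lat 37.25°.
Cell spans 0.0833333° lon × 0.0416667° lat.
west 42.5833° E, east 42.6667° E.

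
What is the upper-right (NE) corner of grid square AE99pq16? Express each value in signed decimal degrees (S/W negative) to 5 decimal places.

-40.30417, -160.73333

Field A=0, E=4: +0·20° lon, +4·10° lat → SW at lon -180°, lat -50°.
Square 9, 9: +9·2° lon, +9·1° lat → SW at lon -162°, lat -41°.
Subsquare p=15, q=16: +15·0.0833333° lon, +16·0.0416667° lat → SW at lon -160.75°, lat -40.3333°.
Extended square 1, 6: +1·0.00833333° lon, +6·0.00416667° lat → SW at lon -160.742°, lat -40.3083°.
Cell spans 0.00833333° lon × 0.00416667° lat. NE corner is SW corner plus one full cell.
latitude -40.30417, longitude -160.73333.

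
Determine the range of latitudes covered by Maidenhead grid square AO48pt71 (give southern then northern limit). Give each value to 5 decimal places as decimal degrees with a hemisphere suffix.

58.79583° N, 58.80000° N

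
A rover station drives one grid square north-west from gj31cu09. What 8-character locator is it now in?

GJ31bv90

Longitude extended square 0; −1 → -1, wraps to 9, carry into subsquare.
Longitude subsquare c = 2; −1 → 1 = b.
Latitude extended square 9; +1 → 10, wraps to 0, carry into subsquare.
Latitude subsquare u = 20; +1 → 21 = v.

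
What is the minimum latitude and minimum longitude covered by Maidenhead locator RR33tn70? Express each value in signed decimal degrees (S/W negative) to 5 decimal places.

83.54167, 167.64167

Field R=17, R=17: +17·20° lon, +17·10° lat → SW at lon 160°, lat 80°.
Square 3, 3: +3·2° lon, +3·1° lat → SW at lon 166°, lat 83°.
Subsquare t=19, n=13: +19·0.0833333° lon, +13·0.0416667° lat → SW at lon 167.583°, lat 83.5417°.
Extended square 7, 0: +7·0.00833333° lon, +0·0.00416667° lat → SW at lon 167.642°, lat 83.5417°.
latitude 83.54167, longitude 167.64167.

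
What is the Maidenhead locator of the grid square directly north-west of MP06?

Longitude square 0; −1 → -1, wraps to 9, carry into field.
Longitude field M = 12; −1 → 11 = L.
Latitude square 6; +1 → 7.

LP97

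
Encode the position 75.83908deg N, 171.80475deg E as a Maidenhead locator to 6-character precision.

RQ55vu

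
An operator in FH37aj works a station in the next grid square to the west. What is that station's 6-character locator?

Longitude subsquare a = 0; −1 → -1, wraps to 23 = x, carry into square.
Longitude square 3; −1 → 2.
The latitude characters are unchanged.

FH27xj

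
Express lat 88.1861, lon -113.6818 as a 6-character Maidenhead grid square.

DR38de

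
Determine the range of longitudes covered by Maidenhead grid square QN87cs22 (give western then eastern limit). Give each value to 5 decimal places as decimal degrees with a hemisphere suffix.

156.18333° E, 156.19167° E

Field Q=16, N=13: +16·20° lon, +13·10° lat → SW at lon 140°, lat 40°.
Square 8, 7: +8·2° lon, +7·1° lat → SW at lon 156°, lat 47°.
Subsquare c=2, s=18: +2·0.0833333° lon, +18·0.0416667° lat → SW at lon 156.167°, lat 47.75°.
Extended square 2, 2: +2·0.00833333° lon, +2·0.00416667° lat → SW at lon 156.183°, lat 47.7583°.
Cell spans 0.00833333° lon × 0.00416667° lat.
west 156.18333° E, east 156.19167° E.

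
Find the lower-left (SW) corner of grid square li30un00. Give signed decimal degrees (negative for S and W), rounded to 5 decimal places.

-9.45833, 47.66667

Field L=11, I=8: +11·20° lon, +8·10° lat → SW at lon 40°, lat -10°.
Square 3, 0: +3·2° lon, +0·1° lat → SW at lon 46°, lat -10°.
Subsquare u=20, n=13: +20·0.0833333° lon, +13·0.0416667° lat → SW at lon 47.6667°, lat -9.45833°.
Extended square 0, 0: +0·0.00833333° lon, +0·0.00416667° lat → SW at lon 47.6667°, lat -9.45833°.
latitude -9.45833, longitude 47.66667.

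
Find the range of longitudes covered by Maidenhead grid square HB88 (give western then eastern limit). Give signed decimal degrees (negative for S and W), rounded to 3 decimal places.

Field H=7, B=1: +7·20° lon, +1·10° lat → SW at lon -40°, lat -80°.
Square 8, 8: +8·2° lon, +8·1° lat → SW at lon -24°, lat -72°.
Cell spans 2° lon × 1° lat.
west -24.000, east -22.000.

-24.000, -22.000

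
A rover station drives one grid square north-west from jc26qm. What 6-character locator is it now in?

JC26pn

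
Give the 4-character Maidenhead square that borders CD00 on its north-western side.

BD91

Longitude square 0; −1 → -1, wraps to 9, carry into field.
Longitude field C = 2; −1 → 1 = B.
Latitude square 0; +1 → 1.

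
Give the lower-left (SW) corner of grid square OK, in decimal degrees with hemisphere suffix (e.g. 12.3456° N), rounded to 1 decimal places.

10.0° N, 100.0° E

Field O=14, K=10: +14·20° lon, +10·10° lat → SW at lon 100°, lat 10°.
latitude 10.0° N, longitude 100.0° E.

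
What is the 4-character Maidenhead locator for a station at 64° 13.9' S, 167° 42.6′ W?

AC65

Offset from 180°W / 90°S: lon 12.29°, lat 25.77°.
Field: lon ⌊12.29/20⌋ = 0 → A; lat ⌊25.77/10⌋ = 2 → C.
Square: lon ⌊12.29/2⌋ = 6; lat ⌊5.77/1⌋ = 5.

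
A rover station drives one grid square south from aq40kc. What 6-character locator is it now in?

Latitude subsquare c = 2; −1 → 1 = b.
The longitude characters are unchanged.

AQ40kb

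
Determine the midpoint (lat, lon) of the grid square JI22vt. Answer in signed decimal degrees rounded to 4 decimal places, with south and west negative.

-7.1875, 5.7917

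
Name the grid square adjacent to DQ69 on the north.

DR60

Latitude square 9; +1 → 10, wraps to 0, carry into field.
Latitude field Q = 16; +1 → 17 = R.
The longitude characters are unchanged.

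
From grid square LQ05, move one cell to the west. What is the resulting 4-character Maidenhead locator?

KQ95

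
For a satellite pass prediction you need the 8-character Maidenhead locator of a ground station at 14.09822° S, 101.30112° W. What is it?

DH95iv36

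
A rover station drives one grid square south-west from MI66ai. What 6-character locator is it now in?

Longitude subsquare a = 0; −1 → -1, wraps to 23 = x, carry into square.
Longitude square 6; −1 → 5.
Latitude subsquare i = 8; −1 → 7 = h.

MI56xh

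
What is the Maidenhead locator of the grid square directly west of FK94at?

FK84xt

Longitude subsquare a = 0; −1 → -1, wraps to 23 = x, carry into square.
Longitude square 9; −1 → 8.
The latitude characters are unchanged.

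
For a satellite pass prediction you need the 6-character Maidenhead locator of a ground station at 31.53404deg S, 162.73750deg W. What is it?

AF88pl

Offset from 180°W / 90°S: lon 17.2625°, lat 58.4660°.
Field: 17.2625/20 → 0 → A, 58.4660/10 → 5 → F; chars AF.
Square: 17.2625/2 → 8, 8.4660/1 → 8; chars 88.
Subsquare: 1.2625/0.0833333 → 15 → p, 0.4660/0.0416667 → 11 → l; chars pl.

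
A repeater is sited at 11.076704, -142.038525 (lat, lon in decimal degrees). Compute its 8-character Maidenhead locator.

Offset from 180°W / 90°S: lon 37.96148°, lat 101.07670°.
Field: lon ⌊37.96148/20⌋ = 1 → B; lat ⌊101.07670/10⌋ = 10 → K.
Square: lon ⌊17.96148/2⌋ = 8; lat ⌊1.07670/1⌋ = 1.
Subsquare: lon ⌊1.96148/0.0833333⌋ = 23 → x; lat ⌊0.07670/0.0416667⌋ = 1 → b.
Extended square: lon ⌊0.04481/0.00833333⌋ = 5; lat ⌊0.03504/0.00416667⌋ = 8.

BK81xb58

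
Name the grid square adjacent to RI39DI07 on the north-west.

Longitude extended square 0; −1 → -1, wraps to 9, carry into subsquare.
Longitude subsquare d = 3; −1 → 2 = c.
Latitude extended square 7; +1 → 8.

RI39ci98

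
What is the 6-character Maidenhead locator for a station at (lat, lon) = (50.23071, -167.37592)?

AO60hf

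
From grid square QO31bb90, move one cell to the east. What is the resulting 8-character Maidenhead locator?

QO31cb00

Longitude extended square 9; +1 → 10, wraps to 0, carry into subsquare.
Longitude subsquare b = 1; +1 → 2 = c.
The latitude characters are unchanged.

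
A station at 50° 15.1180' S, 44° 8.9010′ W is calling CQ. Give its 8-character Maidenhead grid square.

GD79wr29

Add 180° to longitude and 90° to latitude: 135.85165, 39.74803.
Field: 135.85165/20 → 6 → G, 39.74803/10 → 3 → D; chars GD.
Square: 15.85165/2 → 7, 9.74803/1 → 9; chars 79.
Subsquare: 1.85165/0.0833333 → 22 → w, 0.74803/0.0416667 → 17 → r; chars wr.
Extended square: 0.01832/0.00833333 → 2, 0.03970/0.00416667 → 9; chars 29.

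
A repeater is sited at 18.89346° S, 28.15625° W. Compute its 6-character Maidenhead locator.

HH51wc

Add 180° to longitude and 90° to latitude: 151.8438, 71.1065.
Field (20°×10°, letters A–R): lon ⌊151.8438/20⌋ = 7 → H; lat ⌊71.1065/10⌋ = 7 → H.
Square (2°×1°, digits 0–9): lon ⌊11.8438/2⌋ = 5; lat ⌊1.1065/1⌋ = 1.
Subsquare (5′×2.5′, letters a–x): lon ⌊1.8438/0.0833333⌋ = 22 → w; lat ⌊0.1065/0.0416667⌋ = 2 → c.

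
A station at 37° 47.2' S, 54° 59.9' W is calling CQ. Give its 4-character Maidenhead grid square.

GF22

Shift to the Maidenhead origin (180°W, 90°S): lon 125.00, lat 52.21.
Field (20°×10°, letters A–R): 125.00/20 → 6 → G, 52.21/10 → 5 → F; chars GF.
Square (2°×1°, digits 0–9): 5.00/2 → 2, 2.21/1 → 2; chars 22.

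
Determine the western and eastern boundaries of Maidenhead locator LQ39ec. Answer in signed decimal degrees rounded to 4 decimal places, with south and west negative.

46.3333, 46.4167

Field L=11, Q=16: +11·20° lon, +16·10° lat → SW at lon 40°, lat 70°.
Square 3, 9: +3·2° lon, +9·1° lat → SW at lon 46°, lat 79°.
Subsquare e=4, c=2: +4·0.0833333° lon, +2·0.0416667° lat → SW at lon 46.3333°, lat 79.0833°.
Cell spans 0.0833333° lon × 0.0416667° lat.
west 46.3333, east 46.4167.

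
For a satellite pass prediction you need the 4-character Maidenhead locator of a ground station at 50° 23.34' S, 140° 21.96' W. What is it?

BD99

Offset from 180°W / 90°S: lon 39.63°, lat 39.61°.
Field: lon ⌊39.63/20⌋ = 1 → B; lat ⌊39.61/10⌋ = 3 → D.
Square: lon ⌊19.63/2⌋ = 9; lat ⌊9.61/1⌋ = 9.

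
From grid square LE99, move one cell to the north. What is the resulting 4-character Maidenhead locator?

LF90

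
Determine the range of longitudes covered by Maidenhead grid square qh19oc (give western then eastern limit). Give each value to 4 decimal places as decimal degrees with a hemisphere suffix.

143.1667° E, 143.2500° E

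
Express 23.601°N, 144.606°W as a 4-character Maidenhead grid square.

BL73

Shift to the Maidenhead origin (180°W, 90°S): lon 35.39, lat 113.60.
Field: 35.39/20 → 1 → B, 113.60/10 → 11 → L; chars BL.
Square: 15.39/2 → 7, 3.60/1 → 3; chars 73.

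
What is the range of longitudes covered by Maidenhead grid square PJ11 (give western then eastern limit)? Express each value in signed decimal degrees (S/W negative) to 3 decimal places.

Field P=15, J=9: +15·20° lon, +9·10° lat → SW at lon 120°, lat 0°.
Square 1, 1: +1·2° lon, +1·1° lat → SW at lon 122°, lat 1°.
Cell spans 2° lon × 1° lat.
west 122.000, east 124.000.

122.000, 124.000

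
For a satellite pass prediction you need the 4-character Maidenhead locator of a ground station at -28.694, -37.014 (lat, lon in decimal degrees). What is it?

Offset from 180°W / 90°S: lon 142.99°, lat 61.31°.
Field (20°×10°, letters A–R): lon ⌊142.99/20⌋ = 7 → H; lat ⌊61.31/10⌋ = 6 → G.
Square (2°×1°, digits 0–9): lon ⌊2.99/2⌋ = 1; lat ⌊1.31/1⌋ = 1.

HG11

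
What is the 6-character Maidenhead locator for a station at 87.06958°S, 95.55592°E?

Shift to the Maidenhead origin (180°W, 90°S): lon 275.5559, lat 2.9304.
Field (20°×10°, letters A–R): 275.5559/20 → 13 → N, 2.9304/10 → 0 → A; chars NA.
Square (2°×1°, digits 0–9): 15.5559/2 → 7, 2.9304/1 → 2; chars 72.
Subsquare (5′×2.5′, letters a–x): 1.5559/0.0833333 → 18 → s, 0.9304/0.0416667 → 22 → w; chars sw.

NA72sw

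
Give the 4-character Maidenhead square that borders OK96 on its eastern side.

Longitude square 9; +1 → 10, wraps to 0, carry into field.
Longitude field O = 14; +1 → 15 = P.
The latitude characters are unchanged.

PK06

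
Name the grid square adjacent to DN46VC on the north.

DN46vd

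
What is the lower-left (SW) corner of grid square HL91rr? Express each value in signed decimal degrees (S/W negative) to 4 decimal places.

21.7083, -20.5833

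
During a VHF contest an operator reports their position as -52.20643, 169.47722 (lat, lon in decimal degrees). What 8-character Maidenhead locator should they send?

RD47rt70

Offset from 180°W / 90°S: lon 349.47722°, lat 37.79357°.
Field: lon ⌊349.47722/20⌋ = 17 → R; lat ⌊37.79357/10⌋ = 3 → D.
Square: lon ⌊9.47722/2⌋ = 4; lat ⌊7.79357/1⌋ = 7.
Subsquare: lon ⌊1.47722/0.0833333⌋ = 17 → r; lat ⌊0.79357/0.0416667⌋ = 19 → t.
Extended square: lon ⌊0.06055/0.00833333⌋ = 7; lat ⌊0.00190/0.00416667⌋ = 0.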